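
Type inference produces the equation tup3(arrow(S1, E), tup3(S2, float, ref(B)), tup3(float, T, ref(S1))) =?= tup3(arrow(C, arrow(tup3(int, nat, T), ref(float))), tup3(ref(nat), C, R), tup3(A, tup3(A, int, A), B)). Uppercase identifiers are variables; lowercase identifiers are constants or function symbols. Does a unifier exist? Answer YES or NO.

Decompose tup3/3: arrow(S1, E) =?= arrow(C, arrow(tup3(int, nat, T), ref(float))),  tup3(S2, float, ref(B)) =?= tup3(ref(nat), C, R),  tup3(float, T, ref(S1)) =?= tup3(A, tup3(A, int, A), B).
Decompose arrow/2: S1 =?= C,  E =?= arrow(tup3(int, nat, T), ref(float)).
Bind S1 := C; substituting into the one remaining equation that mentions S1 gives: tup3(float, T, ref(C)) =?= tup3(A, tup3(A, int, A), B).
Bind E := arrow(tup3(int, nat, T), ref(float)); no other remaining equation mentions E.
Decompose tup3/3: S2 =?= ref(nat),  float =?= C,  ref(B) =?= R.
Bind S2 := ref(nat); no other remaining equation mentions S2.
Bind C := float; substituting into the one remaining equation that mentions C gives: tup3(float, T, ref(float)) =?= tup3(A, tup3(A, int, A), B). Substituting into the earlier binding gives S1 := float.
Bind R := ref(B); no other remaining equation mentions R.
Decompose tup3/3: float =?= A,  T =?= tup3(A, int, A),  ref(float) =?= B.
Bind A := float; substituting into the one remaining equation that mentions A gives: T =?= tup3(float, int, float).
Bind T := tup3(float, int, float); no other remaining equation mentions T. Substituting into the earlier binding gives E := arrow(tup3(int, nat, tup3(float, int, float)), ref(float)).
Bind B := ref(float). Substituting into the earlier binding gives R := ref(ref(float)).
No equations remain and no clash or occurs-check failure arose, so a unifier exists.

YES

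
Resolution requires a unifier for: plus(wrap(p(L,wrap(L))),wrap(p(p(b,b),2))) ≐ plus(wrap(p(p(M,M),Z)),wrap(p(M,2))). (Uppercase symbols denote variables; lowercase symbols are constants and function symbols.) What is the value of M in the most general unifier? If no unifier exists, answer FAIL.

p(b,b)

Decompose plus/2: wrap(p(L,wrap(L))) ≐ wrap(p(p(M,M),Z)),  wrap(p(p(b,b),2)) ≐ wrap(p(M,2)).
Decompose wrap/1: p(L,wrap(L)) ≐ p(p(M,M),Z).
Decompose p/2: L ≐ p(M,M),  wrap(L) ≐ Z.
Bind L := p(M,M); substituting into the one remaining equation that mentions L gives: wrap(p(M,M)) ≐ Z.
Bind Z := wrap(p(M,M)); no other remaining equation mentions Z.
Decompose wrap/1: p(p(b,b),2) ≐ p(M,2).
Decompose p/2: p(b,b) ≐ M,  2 ≐ 2.
Bind M := p(b,b); no other remaining equation mentions M. Substituting into the earlier bindings gives L := p(p(b,b),p(b,b)), Z := wrap(p(p(b,b),p(b,b))).
Delete trivial equation 2 ≐ 2.
MGU = { L -> p(p(b,b),p(b,b)), Z -> wrap(p(p(b,b),p(b,b))), M -> p(b,b) }, so M -> p(b,b).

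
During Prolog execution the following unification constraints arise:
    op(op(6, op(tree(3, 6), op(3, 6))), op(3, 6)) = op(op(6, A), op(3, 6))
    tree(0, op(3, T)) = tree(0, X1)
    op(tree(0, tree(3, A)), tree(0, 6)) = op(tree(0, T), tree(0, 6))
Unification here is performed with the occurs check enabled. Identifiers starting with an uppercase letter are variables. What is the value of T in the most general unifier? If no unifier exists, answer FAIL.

Decompose op/2: op(6, op(tree(3, 6), op(3, 6))) = op(6, A),  op(3, 6) = op(3, 6).
Decompose op/2: 6 = 6,  op(tree(3, 6), op(3, 6)) = A.
Delete trivial equation 6 = 6.
Bind A := op(tree(3, 6), op(3, 6)); substituting into the one remaining equation that mentions A gives: op(tree(0, tree(3, op(tree(3, 6), op(3, 6)))), tree(0, 6)) = op(tree(0, T), tree(0, 6)).
Delete trivial equation op(3, 6) = op(3, 6).
Decompose tree/2: 0 = 0,  op(3, T) = X1.
Delete trivial equation 0 = 0.
Bind X1 := op(3, T); no other remaining equation mentions X1.
Decompose op/2: tree(0, tree(3, op(tree(3, 6), op(3, 6)))) = tree(0, T),  tree(0, 6) = tree(0, 6).
Decompose tree/2: 0 = 0,  tree(3, op(tree(3, 6), op(3, 6))) = T.
Delete trivial equation 0 = 0.
Bind T := tree(3, op(tree(3, 6), op(3, 6))); no other remaining equation mentions T. Substituting into the earlier binding gives X1 := op(3, tree(3, op(tree(3, 6), op(3, 6)))).
Delete trivial equation tree(0, 6) = tree(0, 6).
MGU = { A -> op(tree(3, 6), op(3, 6)), X1 -> op(3, tree(3, op(tree(3, 6), op(3, 6)))), T -> tree(3, op(tree(3, 6), op(3, 6))) }, so T -> tree(3, op(tree(3, 6), op(3, 6))).

tree(3, op(tree(3, 6), op(3, 6)))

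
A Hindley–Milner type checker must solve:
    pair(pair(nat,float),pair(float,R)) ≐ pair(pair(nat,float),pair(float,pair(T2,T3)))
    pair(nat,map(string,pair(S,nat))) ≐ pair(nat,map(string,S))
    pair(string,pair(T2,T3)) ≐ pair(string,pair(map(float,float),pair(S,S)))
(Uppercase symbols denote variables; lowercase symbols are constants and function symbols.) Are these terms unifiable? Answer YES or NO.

Decompose pair/2: pair(nat,float) ≐ pair(nat,float),  pair(float,R) ≐ pair(float,pair(T2,T3)).
Delete trivial equation pair(nat,float) ≐ pair(nat,float).
Decompose pair/2: float ≐ float,  R ≐ pair(T2,T3).
Delete trivial equation float ≐ float.
Bind R := pair(T2,T3); no other remaining equation mentions R.
Decompose pair/2: nat ≐ nat,  map(string,pair(S,nat)) ≐ map(string,S).
Delete trivial equation nat ≐ nat.
Decompose map/2: string ≐ string,  pair(S,nat) ≐ S.
Delete trivial equation string ≐ string.
Occurs check fails: S occurs in pair(S,nat); the equation S ≐ pair(S,nat) has no finite solution.

NO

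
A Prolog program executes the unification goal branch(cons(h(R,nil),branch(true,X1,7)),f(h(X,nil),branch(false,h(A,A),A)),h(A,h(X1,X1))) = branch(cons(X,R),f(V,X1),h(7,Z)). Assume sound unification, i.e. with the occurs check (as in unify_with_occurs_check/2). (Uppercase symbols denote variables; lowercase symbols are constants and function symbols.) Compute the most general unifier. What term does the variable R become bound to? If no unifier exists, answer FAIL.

branch(true,branch(false,h(7,7),7),7)

Decompose branch/3: cons(h(R,nil),branch(true,X1,7)) = cons(X,R),  f(h(X,nil),branch(false,h(A,A),A)) = f(V,X1),  h(A,h(X1,X1)) = h(7,Z).
Decompose cons/2: h(R,nil) = X,  branch(true,X1,7) = R.
Bind X := h(R,nil); substituting into the one remaining equation that mentions X gives: f(h(h(R,nil),nil),branch(false,h(A,A),A)) = f(V,X1).
Bind R := branch(true,X1,7); substituting into the one remaining equation that mentions R gives: f(h(h(branch(true,X1,7),nil),nil),branch(false,h(A,A),A)) = f(V,X1). Substituting into the earlier binding gives X := h(branch(true,X1,7),nil).
Decompose f/2: h(h(branch(true,X1,7),nil),nil) = V,  branch(false,h(A,A),A) = X1.
Bind V := h(h(branch(true,X1,7),nil),nil); no other remaining equation mentions V.
Bind X1 := branch(false,h(A,A),A); substituting into the remaining equation gives: h(A,h(branch(false,h(A,A),A),branch(false,h(A,A),A))) = h(7,Z). Substituting into the earlier bindings gives X := h(branch(true,branch(false,h(A,A),A),7),nil), R := branch(true,branch(false,h(A,A),A),7), V := h(h(branch(true,branch(false,h(A,A),A),7),nil),nil).
Decompose h/2: A = 7,  h(branch(false,h(A,A),A),branch(false,h(A,A),A)) = Z.
Bind A := 7; substituting into the remaining equation gives: h(branch(false,h(7,7),7),branch(false,h(7,7),7)) = Z. Substituting into the earlier bindings gives X := h(branch(true,branch(false,h(7,7),7),7),nil), R := branch(true,branch(false,h(7,7),7),7), V := h(h(branch(true,branch(false,h(7,7),7),7),nil),nil), X1 := branch(false,h(7,7),7).
Bind Z := h(branch(false,h(7,7),7),branch(false,h(7,7),7)).
MGU = { X -> h(branch(true,branch(false,h(7,7),7),7),nil), R -> branch(true,branch(false,h(7,7),7),7), V -> h(h(branch(true,branch(false,h(7,7),7),7),nil),nil), X1 -> branch(false,h(7,7),7), A -> 7, Z -> h(branch(false,h(7,7),7),branch(false,h(7,7),7)) }, so R -> branch(true,branch(false,h(7,7),7),7).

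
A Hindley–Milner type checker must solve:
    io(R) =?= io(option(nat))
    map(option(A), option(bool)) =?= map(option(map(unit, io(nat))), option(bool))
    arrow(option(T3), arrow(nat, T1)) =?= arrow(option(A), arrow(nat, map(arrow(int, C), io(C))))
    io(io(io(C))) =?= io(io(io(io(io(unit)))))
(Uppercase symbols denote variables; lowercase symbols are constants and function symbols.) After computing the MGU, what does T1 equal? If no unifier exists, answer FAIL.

map(arrow(int, io(io(unit))), io(io(io(unit))))

Decompose io/1: R =?= option(nat).
Bind R := option(nat); no other remaining equation mentions R.
Decompose map/2: option(A) =?= option(map(unit, io(nat))),  option(bool) =?= option(bool).
Decompose option/1: A =?= map(unit, io(nat)).
Bind A := map(unit, io(nat)); substituting into the one remaining equation that mentions A gives: arrow(option(T3), arrow(nat, T1)) =?= arrow(option(map(unit, io(nat))), arrow(nat, map(arrow(int, C), io(C)))).
Delete trivial equation option(bool) =?= option(bool).
Decompose arrow/2: option(T3) =?= option(map(unit, io(nat))),  arrow(nat, T1) =?= arrow(nat, map(arrow(int, C), io(C))).
Decompose option/1: T3 =?= map(unit, io(nat)).
Bind T3 := map(unit, io(nat)); no other remaining equation mentions T3.
Decompose arrow/2: nat =?= nat,  T1 =?= map(arrow(int, C), io(C)).
Delete trivial equation nat =?= nat.
Bind T1 := map(arrow(int, C), io(C)); no other remaining equation mentions T1.
Decompose io/1: io(io(C)) =?= io(io(io(io(unit)))).
Decompose io/1: io(C) =?= io(io(io(unit))).
Decompose io/1: C =?= io(io(unit)).
Bind C := io(io(unit)). Substituting into the earlier binding gives T1 := map(arrow(int, io(io(unit))), io(io(io(unit)))).
MGU = { R -> option(nat), A -> map(unit, io(nat)), T3 -> map(unit, io(nat)), T1 -> map(arrow(int, io(io(unit))), io(io(io(unit)))), C -> io(io(unit)) }, so T1 -> map(arrow(int, io(io(unit))), io(io(io(unit)))).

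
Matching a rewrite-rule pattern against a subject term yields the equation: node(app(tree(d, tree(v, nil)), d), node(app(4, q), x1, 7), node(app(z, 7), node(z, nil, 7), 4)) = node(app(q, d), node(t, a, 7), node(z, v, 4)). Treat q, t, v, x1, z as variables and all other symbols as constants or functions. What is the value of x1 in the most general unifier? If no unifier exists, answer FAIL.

Decompose node/3: app(tree(d, tree(v, nil)), d) = app(q, d),  node(app(4, q), x1, 7) = node(t, a, 7),  node(app(z, 7), node(z, nil, 7), 4) = node(z, v, 4).
Decompose app/2: tree(d, tree(v, nil)) = q,  d = d.
Bind q := tree(d, tree(v, nil)); substituting into the one remaining equation that mentions q gives: node(app(4, tree(d, tree(v, nil))), x1, 7) = node(t, a, 7).
Delete trivial equation d = d.
Decompose node/3: app(4, tree(d, tree(v, nil))) = t,  x1 = a,  7 = 7.
Bind t := app(4, tree(d, tree(v, nil))); no other remaining equation mentions t.
Bind x1 := a; no other remaining equation mentions x1.
Delete trivial equation 7 = 7.
Decompose node/3: app(z, 7) = z,  node(z, nil, 7) = v,  4 = 4.
Occurs check fails: z occurs in app(z, 7); the equation z = app(z, 7) has no finite solution.

FAIL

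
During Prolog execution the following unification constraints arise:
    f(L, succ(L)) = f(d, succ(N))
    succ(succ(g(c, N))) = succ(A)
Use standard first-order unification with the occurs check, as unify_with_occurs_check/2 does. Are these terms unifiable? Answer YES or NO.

YES

Decompose f/2: L = d,  succ(L) = succ(N).
Bind L := d; substituting into the one remaining equation that mentions L gives: succ(d) = succ(N).
Decompose succ/1: d = N.
Bind N := d; substituting into the remaining equation gives: succ(succ(g(c, d))) = succ(A).
Decompose succ/1: succ(g(c, d)) = A.
Bind A := succ(g(c, d)).
No equations remain and no clash or occurs-check failure arose, so a unifier exists.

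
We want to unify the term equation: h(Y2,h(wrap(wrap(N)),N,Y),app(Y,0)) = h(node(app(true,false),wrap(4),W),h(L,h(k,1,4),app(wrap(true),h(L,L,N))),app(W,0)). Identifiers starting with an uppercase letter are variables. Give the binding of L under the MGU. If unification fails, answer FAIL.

wrap(wrap(h(k,1,4)))

Decompose h/3: Y2 = node(app(true,false),wrap(4),W),  h(wrap(wrap(N)),N,Y) = h(L,h(k,1,4),app(wrap(true),h(L,L,N))),  app(Y,0) = app(W,0).
Bind Y2 := node(app(true,false),wrap(4),W); no other remaining equation mentions Y2.
Decompose h/3: wrap(wrap(N)) = L,  N = h(k,1,4),  Y = app(wrap(true),h(L,L,N)).
Bind L := wrap(wrap(N)); substituting into the one remaining equation that mentions L gives: Y = app(wrap(true),h(wrap(wrap(N)),wrap(wrap(N)),N)).
Bind N := h(k,1,4); substituting into the one remaining equation that mentions N gives: Y = app(wrap(true),h(wrap(wrap(h(k,1,4))),wrap(wrap(h(k,1,4))),h(k,1,4))). Substituting into the earlier binding gives L := wrap(wrap(h(k,1,4))).
Bind Y := app(wrap(true),h(wrap(wrap(h(k,1,4))),wrap(wrap(h(k,1,4))),h(k,1,4))); substituting into the remaining equation gives: app(app(wrap(true),h(wrap(wrap(h(k,1,4))),wrap(wrap(h(k,1,4))),h(k,1,4))),0) = app(W,0).
Decompose app/2: app(wrap(true),h(wrap(wrap(h(k,1,4))),wrap(wrap(h(k,1,4))),h(k,1,4))) = W,  0 = 0.
Bind W := app(wrap(true),h(wrap(wrap(h(k,1,4))),wrap(wrap(h(k,1,4))),h(k,1,4))); no other remaining equation mentions W. Substituting into the earlier binding gives Y2 := node(app(true,false),wrap(4),app(wrap(true),h(wrap(wrap(h(k,1,4))),wrap(wrap(h(k,1,4))),h(k,1,4)))).
Delete trivial equation 0 = 0.
MGU = { Y2 ↦ node(app(true,false),wrap(4),app(wrap(true),h(wrap(wrap(h(k,1,4))),wrap(wrap(h(k,1,4))),h(k,1,4)))), L ↦ wrap(wrap(h(k,1,4))), N ↦ h(k,1,4), Y ↦ app(wrap(true),h(wrap(wrap(h(k,1,4))),wrap(wrap(h(k,1,4))),h(k,1,4))), W ↦ app(wrap(true),h(wrap(wrap(h(k,1,4))),wrap(wrap(h(k,1,4))),h(k,1,4))) }, so L ↦ wrap(wrap(h(k,1,4))).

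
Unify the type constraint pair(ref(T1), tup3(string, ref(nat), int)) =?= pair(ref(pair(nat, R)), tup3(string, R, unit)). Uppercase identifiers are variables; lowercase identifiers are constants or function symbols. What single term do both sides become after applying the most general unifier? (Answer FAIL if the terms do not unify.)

FAIL

Decompose pair/2: ref(T1) =?= ref(pair(nat, R)),  tup3(string, ref(nat), int) =?= tup3(string, R, unit).
Decompose ref/1: T1 =?= pair(nat, R).
Bind T1 := pair(nat, R); no other remaining equation mentions T1.
Decompose tup3/3: string =?= string,  ref(nat) =?= R,  int =?= unit.
Delete trivial equation string =?= string.
Bind R := ref(nat); no other remaining equation mentions R. Substituting into the earlier binding gives T1 := pair(nat, ref(nat)).
Clash: constants int and unit differ; no unifier exists.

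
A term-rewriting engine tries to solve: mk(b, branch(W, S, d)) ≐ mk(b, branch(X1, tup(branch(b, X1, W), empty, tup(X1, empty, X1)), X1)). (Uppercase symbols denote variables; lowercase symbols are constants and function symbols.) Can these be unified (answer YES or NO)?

YES

Decompose mk/2: b ≐ b,  branch(W, S, d) ≐ branch(X1, tup(branch(b, X1, W), empty, tup(X1, empty, X1)), X1).
Delete trivial equation b ≐ b.
Decompose branch/3: W ≐ X1,  S ≐ tup(branch(b, X1, W), empty, tup(X1, empty, X1)),  d ≐ X1.
Bind W := X1; substituting into the one remaining equation that mentions W gives: S ≐ tup(branch(b, X1, X1), empty, tup(X1, empty, X1)).
Bind S := tup(branch(b, X1, X1), empty, tup(X1, empty, X1)); no other remaining equation mentions S.
Bind X1 := d. Substituting into the earlier bindings gives W := d, S := tup(branch(b, d, d), empty, tup(d, empty, d)).
No equations remain and no clash or occurs-check failure arose, so a unifier exists.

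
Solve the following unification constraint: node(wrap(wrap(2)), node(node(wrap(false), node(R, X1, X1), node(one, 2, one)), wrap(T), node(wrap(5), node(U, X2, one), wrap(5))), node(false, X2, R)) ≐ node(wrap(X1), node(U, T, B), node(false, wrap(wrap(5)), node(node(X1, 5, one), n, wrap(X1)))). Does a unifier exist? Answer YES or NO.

NO

Decompose node/3: wrap(wrap(2)) ≐ wrap(X1),  node(node(wrap(false), node(R, X1, X1), node(one, 2, one)), wrap(T), node(wrap(5), node(U, X2, one), wrap(5))) ≐ node(U, T, B),  node(false, X2, R) ≐ node(false, wrap(wrap(5)), node(node(X1, 5, one), n, wrap(X1))).
Decompose wrap/1: wrap(2) ≐ X1.
Bind X1 := wrap(2); substituting into the remaining equations gives: node(node(wrap(false), node(R, wrap(2), wrap(2)), node(one, 2, one)), wrap(T), node(wrap(5), node(U, X2, one), wrap(5))) ≐ node(U, T, B),  node(false, X2, R) ≐ node(false, wrap(wrap(5)), node(node(wrap(2), 5, one), n, wrap(wrap(2)))).
Decompose node/3: node(wrap(false), node(R, wrap(2), wrap(2)), node(one, 2, one)) ≐ U,  wrap(T) ≐ T,  node(wrap(5), node(U, X2, one), wrap(5)) ≐ B.
Bind U := node(wrap(false), node(R, wrap(2), wrap(2)), node(one, 2, one)); substituting into the one remaining equation that mentions U gives: node(wrap(5), node(node(wrap(false), node(R, wrap(2), wrap(2)), node(one, 2, one)), X2, one), wrap(5)) ≐ B.
Occurs check fails: T occurs in wrap(T); the equation T ≐ wrap(T) has no finite solution.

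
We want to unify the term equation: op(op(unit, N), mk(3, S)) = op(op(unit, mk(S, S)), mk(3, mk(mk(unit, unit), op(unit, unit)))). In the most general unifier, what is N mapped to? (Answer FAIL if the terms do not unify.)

Decompose op/2: op(unit, N) = op(unit, mk(S, S)),  mk(3, S) = mk(3, mk(mk(unit, unit), op(unit, unit))).
Decompose op/2: unit = unit,  N = mk(S, S).
Delete trivial equation unit = unit.
Bind N := mk(S, S); no other remaining equation mentions N.
Decompose mk/2: 3 = 3,  S = mk(mk(unit, unit), op(unit, unit)).
Delete trivial equation 3 = 3.
Bind S := mk(mk(unit, unit), op(unit, unit)). Substituting into the earlier binding gives N := mk(mk(mk(unit, unit), op(unit, unit)), mk(mk(unit, unit), op(unit, unit))).
MGU = { N := mk(mk(mk(unit, unit), op(unit, unit)), mk(mk(unit, unit), op(unit, unit))), S := mk(mk(unit, unit), op(unit, unit)) }, so N := mk(mk(mk(unit, unit), op(unit, unit)), mk(mk(unit, unit), op(unit, unit))).

mk(mk(mk(unit, unit), op(unit, unit)), mk(mk(unit, unit), op(unit, unit)))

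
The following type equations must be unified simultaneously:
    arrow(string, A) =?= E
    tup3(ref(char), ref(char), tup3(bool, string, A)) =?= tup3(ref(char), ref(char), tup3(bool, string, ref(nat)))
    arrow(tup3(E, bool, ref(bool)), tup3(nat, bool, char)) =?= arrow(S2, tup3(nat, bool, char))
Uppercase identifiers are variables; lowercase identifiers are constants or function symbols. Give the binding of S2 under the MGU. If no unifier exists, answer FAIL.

Bind E := arrow(string, A); substituting into the one remaining equation that mentions E gives: arrow(tup3(arrow(string, A), bool, ref(bool)), tup3(nat, bool, char)) =?= arrow(S2, tup3(nat, bool, char)).
Decompose tup3/3: ref(char) =?= ref(char),  ref(char) =?= ref(char),  tup3(bool, string, A) =?= tup3(bool, string, ref(nat)).
Delete trivial equation ref(char) =?= ref(char).
Delete trivial equation ref(char) =?= ref(char).
Decompose tup3/3: bool =?= bool,  string =?= string,  A =?= ref(nat).
Delete trivial equation bool =?= bool.
Delete trivial equation string =?= string.
Bind A := ref(nat); substituting into the remaining equation gives: arrow(tup3(arrow(string, ref(nat)), bool, ref(bool)), tup3(nat, bool, char)) =?= arrow(S2, tup3(nat, bool, char)). Substituting into the earlier binding gives E := arrow(string, ref(nat)).
Decompose arrow/2: tup3(arrow(string, ref(nat)), bool, ref(bool)) =?= S2,  tup3(nat, bool, char) =?= tup3(nat, bool, char).
Bind S2 := tup3(arrow(string, ref(nat)), bool, ref(bool)); no other remaining equation mentions S2.
Delete trivial equation tup3(nat, bool, char) =?= tup3(nat, bool, char).
MGU = { E -> arrow(string, ref(nat)), A -> ref(nat), S2 -> tup3(arrow(string, ref(nat)), bool, ref(bool)) }, so S2 -> tup3(arrow(string, ref(nat)), bool, ref(bool)).

tup3(arrow(string, ref(nat)), bool, ref(bool))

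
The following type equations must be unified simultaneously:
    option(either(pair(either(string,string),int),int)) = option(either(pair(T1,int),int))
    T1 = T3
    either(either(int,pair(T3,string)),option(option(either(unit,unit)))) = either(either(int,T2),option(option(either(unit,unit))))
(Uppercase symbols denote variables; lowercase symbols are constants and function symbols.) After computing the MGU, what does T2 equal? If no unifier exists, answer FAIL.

Decompose option/1: either(pair(either(string,string),int),int) = either(pair(T1,int),int).
Decompose either/2: pair(either(string,string),int) = pair(T1,int),  int = int.
Decompose pair/2: either(string,string) = T1,  int = int.
Bind T1 := either(string,string); substituting into the one remaining equation that mentions T1 gives: either(string,string) = T3.
Delete trivial equation int = int.
Delete trivial equation int = int.
Bind T3 := either(string,string); substituting into the remaining equation gives: either(either(int,pair(either(string,string),string)),option(option(either(unit,unit)))) = either(either(int,T2),option(option(either(unit,unit)))).
Decompose either/2: either(int,pair(either(string,string),string)) = either(int,T2),  option(option(either(unit,unit))) = option(option(either(unit,unit))).
Decompose either/2: int = int,  pair(either(string,string),string) = T2.
Delete trivial equation int = int.
Bind T2 := pair(either(string,string),string); no other remaining equation mentions T2.
Delete trivial equation option(option(either(unit,unit))) = option(option(either(unit,unit))).
MGU = { T1 ↦ either(string,string), T3 ↦ either(string,string), T2 ↦ pair(either(string,string),string) }, so T2 ↦ pair(either(string,string),string).

pair(either(string,string),string)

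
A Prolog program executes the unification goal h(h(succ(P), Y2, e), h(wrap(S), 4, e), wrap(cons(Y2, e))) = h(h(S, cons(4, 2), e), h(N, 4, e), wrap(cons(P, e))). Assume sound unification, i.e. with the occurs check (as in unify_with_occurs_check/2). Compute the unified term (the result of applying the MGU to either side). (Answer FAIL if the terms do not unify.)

Decompose h/3: h(succ(P), Y2, e) = h(S, cons(4, 2), e),  h(wrap(S), 4, e) = h(N, 4, e),  wrap(cons(Y2, e)) = wrap(cons(P, e)).
Decompose h/3: succ(P) = S,  Y2 = cons(4, 2),  e = e.
Bind S := succ(P); substituting into the one remaining equation that mentions S gives: h(wrap(succ(P)), 4, e) = h(N, 4, e).
Bind Y2 := cons(4, 2); substituting into the one remaining equation that mentions Y2 gives: wrap(cons(cons(4, 2), e)) = wrap(cons(P, e)).
Delete trivial equation e = e.
Decompose h/3: wrap(succ(P)) = N,  4 = 4,  e = e.
Bind N := wrap(succ(P)); no other remaining equation mentions N.
Delete trivial equation 4 = 4.
Delete trivial equation e = e.
Decompose wrap/1: cons(cons(4, 2), e) = cons(P, e).
Decompose cons/2: cons(4, 2) = P,  e = e.
Bind P := cons(4, 2); no other remaining equation mentions P. Substituting into the earlier bindings gives S := succ(cons(4, 2)), N := wrap(succ(cons(4, 2))).
Delete trivial equation e = e.
Applying the MGU to either side gives h(h(succ(cons(4, 2)), cons(4, 2), e), h(wrap(succ(cons(4, 2))), 4, e), wrap(cons(cons(4, 2), e))).

h(h(succ(cons(4, 2)), cons(4, 2), e), h(wrap(succ(cons(4, 2))), 4, e), wrap(cons(cons(4, 2), e)))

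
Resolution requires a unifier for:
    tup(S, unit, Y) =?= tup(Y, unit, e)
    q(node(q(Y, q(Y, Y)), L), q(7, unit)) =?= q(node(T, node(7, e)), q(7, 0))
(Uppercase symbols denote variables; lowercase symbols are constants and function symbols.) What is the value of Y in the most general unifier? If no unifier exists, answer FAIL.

FAIL

Decompose tup/3: S =?= Y,  unit =?= unit,  Y =?= e.
Bind S := Y; no other remaining equation mentions S.
Delete trivial equation unit =?= unit.
Bind Y := e; substituting into the remaining equation gives: q(node(q(e, q(e, e)), L), q(7, unit)) =?= q(node(T, node(7, e)), q(7, 0)). Substituting into the earlier binding gives S := e.
Decompose q/2: node(q(e, q(e, e)), L) =?= node(T, node(7, e)),  q(7, unit) =?= q(7, 0).
Decompose node/2: q(e, q(e, e)) =?= T,  L =?= node(7, e).
Bind T := q(e, q(e, e)); no other remaining equation mentions T.
Bind L := node(7, e); no other remaining equation mentions L.
Decompose q/2: 7 =?= 7,  unit =?= 0.
Delete trivial equation 7 =?= 7.
Clash: constants unit and 0 differ; no unifier exists.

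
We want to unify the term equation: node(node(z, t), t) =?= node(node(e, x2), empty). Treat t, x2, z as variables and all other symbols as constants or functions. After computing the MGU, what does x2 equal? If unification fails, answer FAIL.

Decompose node/2: node(z, t) =?= node(e, x2),  t =?= empty.
Decompose node/2: z =?= e,  t =?= x2.
Bind z := e; no other remaining equation mentions z.
Bind t := x2; substituting into the remaining equation gives: x2 =?= empty.
Bind x2 := empty. Substituting into the earlier binding gives t := empty.
MGU = { z -> e, t -> empty, x2 -> empty }, so x2 -> empty.

empty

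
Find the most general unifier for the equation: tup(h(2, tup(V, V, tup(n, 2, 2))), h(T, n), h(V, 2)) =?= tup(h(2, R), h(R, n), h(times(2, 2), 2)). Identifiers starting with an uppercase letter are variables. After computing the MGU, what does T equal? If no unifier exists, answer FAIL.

Decompose tup/3: h(2, tup(V, V, tup(n, 2, 2))) =?= h(2, R),  h(T, n) =?= h(R, n),  h(V, 2) =?= h(times(2, 2), 2).
Decompose h/2: 2 =?= 2,  tup(V, V, tup(n, 2, 2)) =?= R.
Delete trivial equation 2 =?= 2.
Bind R := tup(V, V, tup(n, 2, 2)); substituting into the one remaining equation that mentions R gives: h(T, n) =?= h(tup(V, V, tup(n, 2, 2)), n).
Decompose h/2: T =?= tup(V, V, tup(n, 2, 2)),  n =?= n.
Bind T := tup(V, V, tup(n, 2, 2)); no other remaining equation mentions T.
Delete trivial equation n =?= n.
Decompose h/2: V =?= times(2, 2),  2 =?= 2.
Bind V := times(2, 2); no other remaining equation mentions V. Substituting into the earlier bindings gives R := tup(times(2, 2), times(2, 2), tup(n, 2, 2)), T := tup(times(2, 2), times(2, 2), tup(n, 2, 2)).
Delete trivial equation 2 =?= 2.
MGU = { R := tup(times(2, 2), times(2, 2), tup(n, 2, 2)), T := tup(times(2, 2), times(2, 2), tup(n, 2, 2)), V := times(2, 2) }, so T := tup(times(2, 2), times(2, 2), tup(n, 2, 2)).

tup(times(2, 2), times(2, 2), tup(n, 2, 2))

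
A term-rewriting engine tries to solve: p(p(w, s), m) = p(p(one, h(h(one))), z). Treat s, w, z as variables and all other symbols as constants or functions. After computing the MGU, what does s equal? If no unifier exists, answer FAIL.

h(h(one))

Decompose p/2: p(w, s) = p(one, h(h(one))),  m = z.
Decompose p/2: w = one,  s = h(h(one)).
Bind w := one; no other remaining equation mentions w.
Bind s := h(h(one)); no other remaining equation mentions s.
Bind z := m.
MGU = { w -> one, s -> h(h(one)), z -> m }, so s -> h(h(one)).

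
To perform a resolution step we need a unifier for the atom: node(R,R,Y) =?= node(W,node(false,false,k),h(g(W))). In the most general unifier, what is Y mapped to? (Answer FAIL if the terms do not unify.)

Decompose node/3: R =?= W,  R =?= node(false,false,k),  Y =?= h(g(W)).
Bind R := W; substituting into the one remaining equation that mentions R gives: W =?= node(false,false,k).
Bind W := node(false,false,k); substituting into the remaining equation gives: Y =?= h(g(node(false,false,k))). Substituting into the earlier binding gives R := node(false,false,k).
Bind Y := h(g(node(false,false,k))).
MGU = { R := node(false,false,k), W := node(false,false,k), Y := h(g(node(false,false,k))) }, so Y := h(g(node(false,false,k))).

h(g(node(false,false,k)))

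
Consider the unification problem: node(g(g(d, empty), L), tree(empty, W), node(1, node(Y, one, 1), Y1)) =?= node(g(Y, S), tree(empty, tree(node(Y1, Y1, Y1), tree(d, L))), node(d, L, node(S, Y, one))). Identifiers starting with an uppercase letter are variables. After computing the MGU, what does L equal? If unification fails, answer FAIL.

Decompose node/3: g(g(d, empty), L) =?= g(Y, S),  tree(empty, W) =?= tree(empty, tree(node(Y1, Y1, Y1), tree(d, L))),  node(1, node(Y, one, 1), Y1) =?= node(d, L, node(S, Y, one)).
Decompose g/2: g(d, empty) =?= Y,  L =?= S.
Bind Y := g(d, empty); substituting into the one remaining equation that mentions Y gives: node(1, node(g(d, empty), one, 1), Y1) =?= node(d, L, node(S, g(d, empty), one)).
Bind L := S; substituting into the remaining equations gives: tree(empty, W) =?= tree(empty, tree(node(Y1, Y1, Y1), tree(d, S))),  node(1, node(g(d, empty), one, 1), Y1) =?= node(d, S, node(S, g(d, empty), one)).
Decompose tree/2: empty =?= empty,  W =?= tree(node(Y1, Y1, Y1), tree(d, S)).
Delete trivial equation empty =?= empty.
Bind W := tree(node(Y1, Y1, Y1), tree(d, S)); no other remaining equation mentions W.
Decompose node/3: 1 =?= d,  node(g(d, empty), one, 1) =?= S,  Y1 =?= node(S, g(d, empty), one).
Clash: constants 1 and d differ; no unifier exists.

FAIL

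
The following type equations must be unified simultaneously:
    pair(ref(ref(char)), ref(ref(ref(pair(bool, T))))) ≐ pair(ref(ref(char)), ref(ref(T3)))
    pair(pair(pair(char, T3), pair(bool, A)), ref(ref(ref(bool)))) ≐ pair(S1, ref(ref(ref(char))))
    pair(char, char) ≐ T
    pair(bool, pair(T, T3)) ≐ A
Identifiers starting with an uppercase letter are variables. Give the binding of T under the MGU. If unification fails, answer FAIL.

Decompose pair/2: ref(ref(char)) ≐ ref(ref(char)),  ref(ref(ref(pair(bool, T)))) ≐ ref(ref(T3)).
Delete trivial equation ref(ref(char)) ≐ ref(ref(char)).
Decompose ref/1: ref(ref(pair(bool, T))) ≐ ref(T3).
Decompose ref/1: ref(pair(bool, T)) ≐ T3.
Bind T3 := ref(pair(bool, T)); substituting into the 2 remaining equations that mention T3 gives: pair(pair(pair(char, ref(pair(bool, T))), pair(bool, A)), ref(ref(ref(bool)))) ≐ pair(S1, ref(ref(ref(char)))),  pair(bool, pair(T, ref(pair(bool, T)))) ≐ A.
Decompose pair/2: pair(pair(char, ref(pair(bool, T))), pair(bool, A)) ≐ S1,  ref(ref(ref(bool))) ≐ ref(ref(ref(char))).
Bind S1 := pair(pair(char, ref(pair(bool, T))), pair(bool, A)); no other remaining equation mentions S1.
Decompose ref/1: ref(ref(bool)) ≐ ref(ref(char)).
Decompose ref/1: ref(bool) ≐ ref(char).
Decompose ref/1: bool ≐ char.
Clash: constants bool and char differ; no unifier exists.

FAIL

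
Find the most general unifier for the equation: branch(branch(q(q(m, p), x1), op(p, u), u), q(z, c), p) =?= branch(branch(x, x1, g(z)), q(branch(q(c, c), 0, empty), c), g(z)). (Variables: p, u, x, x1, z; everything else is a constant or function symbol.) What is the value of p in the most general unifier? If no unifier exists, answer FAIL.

Decompose branch/3: branch(q(q(m, p), x1), op(p, u), u) =?= branch(x, x1, g(z)),  q(z, c) =?= q(branch(q(c, c), 0, empty), c),  p =?= g(z).
Decompose branch/3: q(q(m, p), x1) =?= x,  op(p, u) =?= x1,  u =?= g(z).
Bind x := q(q(m, p), x1); no other remaining equation mentions x.
Bind x1 := op(p, u); no other remaining equation mentions x1. Substituting into the earlier binding gives x := q(q(m, p), op(p, u)).
Bind u := g(z); no other remaining equation mentions u. Substituting into the earlier bindings gives x := q(q(m, p), op(p, g(z))), x1 := op(p, g(z)).
Decompose q/2: z =?= branch(q(c, c), 0, empty),  c =?= c.
Bind z := branch(q(c, c), 0, empty); substituting into the one remaining equation that mentions z gives: p =?= g(branch(q(c, c), 0, empty)). Substituting into the earlier bindings gives x := q(q(m, p), op(p, g(branch(q(c, c), 0, empty)))), x1 := op(p, g(branch(q(c, c), 0, empty))), u := g(branch(q(c, c), 0, empty)).
Delete trivial equation c =?= c.
Bind p := g(branch(q(c, c), 0, empty)). Substituting into the earlier bindings gives x := q(q(m, g(branch(q(c, c), 0, empty))), op(g(branch(q(c, c), 0, empty)), g(branch(q(c, c), 0, empty)))), x1 := op(g(branch(q(c, c), 0, empty)), g(branch(q(c, c), 0, empty))).
MGU = { x ↦ q(q(m, g(branch(q(c, c), 0, empty))), op(g(branch(q(c, c), 0, empty)), g(branch(q(c, c), 0, empty)))), x1 ↦ op(g(branch(q(c, c), 0, empty)), g(branch(q(c, c), 0, empty))), u ↦ g(branch(q(c, c), 0, empty)), z ↦ branch(q(c, c), 0, empty), p ↦ g(branch(q(c, c), 0, empty)) }, so p ↦ g(branch(q(c, c), 0, empty)).

g(branch(q(c, c), 0, empty))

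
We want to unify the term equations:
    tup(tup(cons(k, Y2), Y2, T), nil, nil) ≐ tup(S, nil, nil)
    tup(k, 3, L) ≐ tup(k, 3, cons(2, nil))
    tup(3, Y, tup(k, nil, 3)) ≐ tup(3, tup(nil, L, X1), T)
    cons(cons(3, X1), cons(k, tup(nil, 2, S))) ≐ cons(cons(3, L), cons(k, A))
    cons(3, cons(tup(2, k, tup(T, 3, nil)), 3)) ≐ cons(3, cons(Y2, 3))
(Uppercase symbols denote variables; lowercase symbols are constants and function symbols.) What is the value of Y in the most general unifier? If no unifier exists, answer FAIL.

tup(nil, cons(2, nil), cons(2, nil))

Decompose tup/3: tup(cons(k, Y2), Y2, T) ≐ S,  nil ≐ nil,  nil ≐ nil.
Bind S := tup(cons(k, Y2), Y2, T); substituting into the one remaining equation that mentions S gives: cons(cons(3, X1), cons(k, tup(nil, 2, tup(cons(k, Y2), Y2, T)))) ≐ cons(cons(3, L), cons(k, A)).
Delete trivial equation nil ≐ nil.
Delete trivial equation nil ≐ nil.
Decompose tup/3: k ≐ k,  3 ≐ 3,  L ≐ cons(2, nil).
Delete trivial equation k ≐ k.
Delete trivial equation 3 ≐ 3.
Bind L := cons(2, nil); substituting into the 2 remaining equations that mention L gives: tup(3, Y, tup(k, nil, 3)) ≐ tup(3, tup(nil, cons(2, nil), X1), T),  cons(cons(3, X1), cons(k, tup(nil, 2, tup(cons(k, Y2), Y2, T)))) ≐ cons(cons(3, cons(2, nil)), cons(k, A)).
Decompose tup/3: 3 ≐ 3,  Y ≐ tup(nil, cons(2, nil), X1),  tup(k, nil, 3) ≐ T.
Delete trivial equation 3 ≐ 3.
Bind Y := tup(nil, cons(2, nil), X1); no other remaining equation mentions Y.
Bind T := tup(k, nil, 3); substituting into the remaining equations gives: cons(cons(3, X1), cons(k, tup(nil, 2, tup(cons(k, Y2), Y2, tup(k, nil, 3))))) ≐ cons(cons(3, cons(2, nil)), cons(k, A)),  cons(3, cons(tup(2, k, tup(tup(k, nil, 3), 3, nil)), 3)) ≐ cons(3, cons(Y2, 3)). Substituting into the earlier binding gives S := tup(cons(k, Y2), Y2, tup(k, nil, 3)).
Decompose cons/2: cons(3, X1) ≐ cons(3, cons(2, nil)),  cons(k, tup(nil, 2, tup(cons(k, Y2), Y2, tup(k, nil, 3)))) ≐ cons(k, A).
Decompose cons/2: 3 ≐ 3,  X1 ≐ cons(2, nil).
Delete trivial equation 3 ≐ 3.
Bind X1 := cons(2, nil); no other remaining equation mentions X1. Substituting into the earlier binding gives Y := tup(nil, cons(2, nil), cons(2, nil)).
Decompose cons/2: k ≐ k,  tup(nil, 2, tup(cons(k, Y2), Y2, tup(k, nil, 3))) ≐ A.
Delete trivial equation k ≐ k.
Bind A := tup(nil, 2, tup(cons(k, Y2), Y2, tup(k, nil, 3))); no other remaining equation mentions A.
Decompose cons/2: 3 ≐ 3,  cons(tup(2, k, tup(tup(k, nil, 3), 3, nil)), 3) ≐ cons(Y2, 3).
Delete trivial equation 3 ≐ 3.
Decompose cons/2: tup(2, k, tup(tup(k, nil, 3), 3, nil)) ≐ Y2,  3 ≐ 3.
Bind Y2 := tup(2, k, tup(tup(k, nil, 3), 3, nil)); no other remaining equation mentions Y2. Substituting into the earlier bindings gives S := tup(cons(k, tup(2, k, tup(tup(k, nil, 3), 3, nil))), tup(2, k, tup(tup(k, nil, 3), 3, nil)), tup(k, nil, 3)), A := tup(nil, 2, tup(cons(k, tup(2, k, tup(tup(k, nil, 3), 3, nil))), tup(2, k, tup(tup(k, nil, 3), 3, nil)), tup(k, nil, 3))).
Delete trivial equation 3 ≐ 3.
MGU = { S -> tup(cons(k, tup(2, k, tup(tup(k, nil, 3), 3, nil))), tup(2, k, tup(tup(k, nil, 3), 3, nil)), tup(k, nil, 3)), L -> cons(2, nil), Y -> tup(nil, cons(2, nil), cons(2, nil)), T -> tup(k, nil, 3), X1 -> cons(2, nil), A -> tup(nil, 2, tup(cons(k, tup(2, k, tup(tup(k, nil, 3), 3, nil))), tup(2, k, tup(tup(k, nil, 3), 3, nil)), tup(k, nil, 3))), Y2 -> tup(2, k, tup(tup(k, nil, 3), 3, nil)) }, so Y -> tup(nil, cons(2, nil), cons(2, nil)).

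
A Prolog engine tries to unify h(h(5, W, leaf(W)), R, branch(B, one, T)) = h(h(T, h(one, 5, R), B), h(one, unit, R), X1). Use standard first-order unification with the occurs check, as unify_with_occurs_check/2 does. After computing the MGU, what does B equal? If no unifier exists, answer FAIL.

Decompose h/3: h(5, W, leaf(W)) = h(T, h(one, 5, R), B),  R = h(one, unit, R),  branch(B, one, T) = X1.
Decompose h/3: 5 = T,  W = h(one, 5, R),  leaf(W) = B.
Bind T := 5; substituting into the one remaining equation that mentions T gives: branch(B, one, 5) = X1.
Bind W := h(one, 5, R); substituting into the one remaining equation that mentions W gives: leaf(h(one, 5, R)) = B.
Bind B := leaf(h(one, 5, R)); substituting into the one remaining equation that mentions B gives: branch(leaf(h(one, 5, R)), one, 5) = X1.
Occurs check fails: R occurs in h(one, unit, R); the equation R = h(one, unit, R) has no finite solution.

FAIL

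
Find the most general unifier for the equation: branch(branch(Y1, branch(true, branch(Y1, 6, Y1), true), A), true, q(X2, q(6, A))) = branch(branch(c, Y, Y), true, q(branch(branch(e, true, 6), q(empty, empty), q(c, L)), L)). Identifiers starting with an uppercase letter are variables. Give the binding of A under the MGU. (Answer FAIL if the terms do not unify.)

Decompose branch/3: branch(Y1, branch(true, branch(Y1, 6, Y1), true), A) = branch(c, Y, Y),  true = true,  q(X2, q(6, A)) = q(branch(branch(e, true, 6), q(empty, empty), q(c, L)), L).
Decompose branch/3: Y1 = c,  branch(true, branch(Y1, 6, Y1), true) = Y,  A = Y.
Bind Y1 := c; substituting into the one remaining equation that mentions Y1 gives: branch(true, branch(c, 6, c), true) = Y.
Bind Y := branch(true, branch(c, 6, c), true); substituting into the one remaining equation that mentions Y gives: A = branch(true, branch(c, 6, c), true).
Bind A := branch(true, branch(c, 6, c), true); substituting into the one remaining equation that mentions A gives: q(X2, q(6, branch(true, branch(c, 6, c), true))) = q(branch(branch(e, true, 6), q(empty, empty), q(c, L)), L).
Delete trivial equation true = true.
Decompose q/2: X2 = branch(branch(e, true, 6), q(empty, empty), q(c, L)),  q(6, branch(true, branch(c, 6, c), true)) = L.
Bind X2 := branch(branch(e, true, 6), q(empty, empty), q(c, L)); no other remaining equation mentions X2.
Bind L := q(6, branch(true, branch(c, 6, c), true)). Substituting into the earlier binding gives X2 := branch(branch(e, true, 6), q(empty, empty), q(c, q(6, branch(true, branch(c, 6, c), true)))).
MGU = { Y1 -> c, Y -> branch(true, branch(c, 6, c), true), A -> branch(true, branch(c, 6, c), true), X2 -> branch(branch(e, true, 6), q(empty, empty), q(c, q(6, branch(true, branch(c, 6, c), true)))), L -> q(6, branch(true, branch(c, 6, c), true)) }, so A -> branch(true, branch(c, 6, c), true).

branch(true, branch(c, 6, c), true)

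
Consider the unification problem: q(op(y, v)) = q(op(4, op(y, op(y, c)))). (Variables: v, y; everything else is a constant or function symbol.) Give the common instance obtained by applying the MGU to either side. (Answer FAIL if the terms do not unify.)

Decompose q/1: op(y, v) = op(4, op(y, op(y, c))).
Decompose op/2: y = 4,  v = op(y, op(y, c)).
Bind y := 4; substituting into the remaining equation gives: v = op(4, op(4, c)).
Bind v := op(4, op(4, c)).
Applying the MGU to either side gives q(op(4, op(4, op(4, c)))).

q(op(4, op(4, op(4, c))))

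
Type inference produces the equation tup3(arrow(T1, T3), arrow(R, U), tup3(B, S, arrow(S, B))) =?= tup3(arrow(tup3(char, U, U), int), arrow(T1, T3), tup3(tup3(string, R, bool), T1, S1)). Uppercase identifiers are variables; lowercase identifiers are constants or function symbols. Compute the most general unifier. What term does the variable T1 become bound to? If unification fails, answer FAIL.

tup3(char, int, int)

Decompose tup3/3: arrow(T1, T3) =?= arrow(tup3(char, U, U), int),  arrow(R, U) =?= arrow(T1, T3),  tup3(B, S, arrow(S, B)) =?= tup3(tup3(string, R, bool), T1, S1).
Decompose arrow/2: T1 =?= tup3(char, U, U),  T3 =?= int.
Bind T1 := tup3(char, U, U); substituting into the 2 remaining equations that mention T1 gives: arrow(R, U) =?= arrow(tup3(char, U, U), T3),  tup3(B, S, arrow(S, B)) =?= tup3(tup3(string, R, bool), tup3(char, U, U), S1).
Bind T3 := int; substituting into the one remaining equation that mentions T3 gives: arrow(R, U) =?= arrow(tup3(char, U, U), int).
Decompose arrow/2: R =?= tup3(char, U, U),  U =?= int.
Bind R := tup3(char, U, U); substituting into the one remaining equation that mentions R gives: tup3(B, S, arrow(S, B)) =?= tup3(tup3(string, tup3(char, U, U), bool), tup3(char, U, U), S1).
Bind U := int; substituting into the remaining equation gives: tup3(B, S, arrow(S, B)) =?= tup3(tup3(string, tup3(char, int, int), bool), tup3(char, int, int), S1). Substituting into the earlier bindings gives T1 := tup3(char, int, int), R := tup3(char, int, int).
Decompose tup3/3: B =?= tup3(string, tup3(char, int, int), bool),  S =?= tup3(char, int, int),  arrow(S, B) =?= S1.
Bind B := tup3(string, tup3(char, int, int), bool); substituting into the one remaining equation that mentions B gives: arrow(S, tup3(string, tup3(char, int, int), bool)) =?= S1.
Bind S := tup3(char, int, int); substituting into the remaining equation gives: arrow(tup3(char, int, int), tup3(string, tup3(char, int, int), bool)) =?= S1.
Bind S1 := arrow(tup3(char, int, int), tup3(string, tup3(char, int, int), bool)).
MGU = { T1 ↦ tup3(char, int, int), T3 ↦ int, R ↦ tup3(char, int, int), U ↦ int, B ↦ tup3(string, tup3(char, int, int), bool), S ↦ tup3(char, int, int), S1 ↦ arrow(tup3(char, int, int), tup3(string, tup3(char, int, int), bool)) }, so T1 ↦ tup3(char, int, int).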